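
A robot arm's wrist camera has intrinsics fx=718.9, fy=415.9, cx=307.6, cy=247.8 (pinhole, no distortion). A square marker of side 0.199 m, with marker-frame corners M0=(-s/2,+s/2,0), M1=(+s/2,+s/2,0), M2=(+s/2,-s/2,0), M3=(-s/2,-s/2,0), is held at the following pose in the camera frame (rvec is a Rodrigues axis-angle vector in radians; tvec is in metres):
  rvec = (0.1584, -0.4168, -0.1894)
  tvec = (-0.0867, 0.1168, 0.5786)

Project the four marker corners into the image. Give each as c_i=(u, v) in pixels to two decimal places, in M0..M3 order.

Intrinsics K: fx=718.9, fy=415.9, cx=307.6, cy=247.8
Marker side s = 0.199 m; corners in marker frame (Z=0):
  M0 = (-0.0995, +0.0995, 0)
  M1 = (+0.0995, +0.0995, 0)
  M2 = (+0.0995, -0.0995, 0)
  M3 = (-0.0995, -0.0995, 0)
rvec = (0.1584, -0.4168, -0.1894), |rvec| = θ = 0.48444 rad = 27.757°
Rodrigues: sinθ=0.46572, 1−cosθ=0.11507; R = I + sinθ·[k]× + (1−cosθ)·[k]×²:
    [+0.89724 +0.14971 -0.41540]
    [-0.21445 +0.97011 -0.11357]
    [+0.38598 +0.19098 +0.90252]
t = (-0.0867, 0.1168, 0.5786) m
M0: Pc = R·M0+t = (-0.16108, +0.23466, +0.55920); u = 718.9·(-0.16108)/0.55920 + 307.6 = 100.5182, v = 415.9·(+0.23466)/0.55920 + 247.8 = 422.3296
M1: Pc = R·M1+t = (+0.01747, +0.19199, +0.63601); u = 718.9·(+0.01747)/0.63601 + 307.6 = 327.3480, v = 415.9·(+0.19199)/0.63601 + 247.8 = 373.3456
M2: Pc = R·M2+t = (-0.01232, -0.00106, +0.59800); u = 718.9·(-0.01232)/0.59800 + 307.6 = 292.7881, v = 415.9·(-0.00106)/0.59800 + 247.8 = 247.0603
M3: Pc = R·M3+t = (-0.19087, +0.04161, +0.52119); u = 718.9·(-0.19087)/0.52119 + 307.6 = 44.3246, v = 415.9·(+0.04161)/0.52119 + 247.8 = 281.0052

c0=(100.52, 422.33) c1=(327.35, 373.35) c2=(292.79, 247.06) c3=(44.32, 281.01)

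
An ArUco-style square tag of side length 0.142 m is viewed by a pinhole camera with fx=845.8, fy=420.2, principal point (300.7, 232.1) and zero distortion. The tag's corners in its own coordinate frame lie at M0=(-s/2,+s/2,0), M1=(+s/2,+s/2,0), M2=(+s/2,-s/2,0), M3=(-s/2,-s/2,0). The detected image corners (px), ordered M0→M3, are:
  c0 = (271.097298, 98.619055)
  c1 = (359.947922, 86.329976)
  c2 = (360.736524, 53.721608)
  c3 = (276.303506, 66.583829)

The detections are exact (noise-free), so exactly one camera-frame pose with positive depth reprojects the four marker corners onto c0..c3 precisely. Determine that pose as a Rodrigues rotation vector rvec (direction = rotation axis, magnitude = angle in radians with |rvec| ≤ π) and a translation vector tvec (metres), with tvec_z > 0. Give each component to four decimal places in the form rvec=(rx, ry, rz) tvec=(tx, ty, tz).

Intrinsics K: fx=845.8, fy=420.2, cx=300.7, cy=232.1
Marker side s = 0.142 m; corners in marker frame (Z=0):
  M0 = (-0.0710, +0.0710, 0)
  M1 = (+0.0710, +0.0710, 0)
  M2 = (+0.0710, -0.0710, 0)
  M3 = (-0.0710, -0.0710, 0)
Detected image corners:
  c0 = (271.097298, 98.619055) px
  c1 = (359.947922, 86.329976) px
  c2 = (360.736524, 53.721608) px
  c3 = (276.303506, 66.583829) px
Planar DLT: solve 8×8 A·h = b for H (H[2,2]=1):
  H  [+524.72531 -138.17676 +316.23562]
  H  [-109.08015 +199.47039 +76.01070]
  H  [-0.26819 -0.36834 +1.00000]
B = K⁻¹H; ‖b₁‖=0.772416, ‖b₂‖=0.772416; λ = 2/(‖b₁‖+‖b₂‖) = 1.294640, sign → tz>0 ⇒ λ=+1.294640
r₁ = λ·B[:,0] = (+0.92662,-0.14429,-0.34721); r₂ = λ·B[:,1] = (-0.04197,+0.87797,-0.47687)
r₃ = r₁×r₂ = (+0.37365,+0.45645,+0.80749); SVD([r₁ r₂ r₃]) → R = UVᵀ:
  R  [+0.92662 -0.04197 +0.37365]
  R  [-0.14429 +0.87797 +0.45645]
  R  [-0.34721 -0.47687 +0.80749]
t = (+0.02378, -0.48091, +1.29464) m
tr R = 2.612084; θ = arccos((tr R − 1)/2) = 0.633363 rad = 36.289°
axis k = ((R−Rᵀ)₃₂, (R−Rᵀ)₁₃, (R−Rᵀ)₂₁) / (2 sinθ) = (-0.788463, +0.608977, -0.086447)
rvec = θ·k = (-0.499383, +0.385703, -0.054752)

rvec=(-0.4994, 0.3857, -0.0548) tvec=(0.0238, -0.4809, 1.2946)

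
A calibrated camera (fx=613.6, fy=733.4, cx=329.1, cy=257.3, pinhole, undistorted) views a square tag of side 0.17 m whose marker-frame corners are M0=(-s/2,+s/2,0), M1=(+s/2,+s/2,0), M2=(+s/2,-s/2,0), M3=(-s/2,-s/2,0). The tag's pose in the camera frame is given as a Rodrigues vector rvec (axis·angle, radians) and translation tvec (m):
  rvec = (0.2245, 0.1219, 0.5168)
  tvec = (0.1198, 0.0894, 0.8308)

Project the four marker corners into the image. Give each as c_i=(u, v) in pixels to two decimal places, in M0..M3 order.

Intrinsics K: fx=613.6, fy=733.4, cx=329.1, cy=257.3
Marker side s = 0.17 m; corners in marker frame (Z=0):
  M0 = (-0.0850, +0.0850, 0)
  M1 = (+0.0850, +0.0850, 0)
  M2 = (+0.0850, -0.0850, 0)
  M3 = (-0.0850, -0.0850, 0)
rvec = (0.2245, 0.1219, 0.5168), |rvec| = θ = 0.57649 rad = 33.031°
Rodrigues: sinθ=0.54509, 1−cosθ=0.16162; R = I + sinθ·[k]× + (1−cosθ)·[k]×²:
    [+0.86289 -0.47534 +0.17168]
    [+0.50195 +0.84561 -0.18163]
    [-0.05884 +0.24291 +0.96826]
t = (0.1198, 0.0894, 0.8308) m
M0: Pc = R·M0+t = (+0.00605, +0.11861, +0.85645); u = 613.6·(+0.00605)/0.85645 + 329.1 = 333.4350, v = 733.4·(+0.11861)/0.85645 + 257.3 = 358.8693
M1: Pc = R·M1+t = (+0.15274, +0.20394, +0.84645); u = 613.6·(+0.15274)/0.84645 + 329.1 = 439.8247, v = 733.4·(+0.20394)/0.84645 + 257.3 = 434.0054
M2: Pc = R·M2+t = (+0.23355, +0.06019, +0.80515); u = 613.6·(+0.23355)/0.80515 + 329.1 = 507.0862, v = 733.4·(+0.06019)/0.80515 + 257.3 = 312.1257
M3: Pc = R·M3+t = (+0.08686, -0.02514, +0.81515); u = 613.6·(+0.08686)/0.81515 + 329.1 = 394.4816, v = 733.4·(-0.02514)/0.81515 + 257.3 = 234.6789

c0=(333.43, 358.87) c1=(439.82, 434.01) c2=(507.09, 312.13) c3=(394.48, 234.68)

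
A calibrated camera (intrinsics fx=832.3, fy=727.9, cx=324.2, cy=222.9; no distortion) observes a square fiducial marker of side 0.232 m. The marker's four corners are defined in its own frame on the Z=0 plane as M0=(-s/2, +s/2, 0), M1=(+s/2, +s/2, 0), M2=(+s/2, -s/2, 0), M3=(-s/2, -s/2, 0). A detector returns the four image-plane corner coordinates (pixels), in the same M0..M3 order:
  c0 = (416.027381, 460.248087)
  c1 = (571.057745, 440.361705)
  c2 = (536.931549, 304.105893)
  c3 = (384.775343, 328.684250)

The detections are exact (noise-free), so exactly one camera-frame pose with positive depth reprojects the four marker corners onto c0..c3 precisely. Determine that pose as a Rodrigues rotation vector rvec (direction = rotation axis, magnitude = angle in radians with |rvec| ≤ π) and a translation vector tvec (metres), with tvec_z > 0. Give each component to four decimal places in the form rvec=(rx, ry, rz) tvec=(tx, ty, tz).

rvec=(-0.0380, 0.2054, -0.2075) tvec=(0.2275, 0.2752, 1.2499)

Intrinsics K: fx=832.3, fy=727.9, cx=324.2, cy=222.9
Marker side s = 0.232 m; corners in marker frame (Z=0):
  M0 = (-0.1160, +0.1160, 0)
  M1 = (+0.1160, +0.1160, 0)
  M2 = (+0.1160, -0.1160, 0)
  M3 = (-0.1160, -0.1160, 0)
Detected image corners:
  c0 = (416.027381, 460.248087) px
  c1 = (571.057745, 440.361705) px
  c2 = (536.931549, 304.105893) px
  c3 = (384.775343, 328.684250) px
Planar DLT: solve 8×8 A·h = b for H (H[2,2]=1):
  H  [+586.22391 +118.42586 +475.69444]
  H  [-156.76285 +559.04754 +383.19081]
  H  [-0.15881 -0.04686 +1.00000]
B = K⁻¹H; ‖b₁‖=0.800052, ‖b₂‖=0.800052; λ = 2/(‖b₁‖+‖b₂‖) = 1.249918, sign → tz>0 ⇒ λ=+1.249918
r₁ = λ·B[:,0] = (+0.95769,-0.20840,-0.19850); r₂ = λ·B[:,1] = (+0.20066,+0.97791,-0.05857)
r₃ = r₁×r₂ = (+0.20632,+0.01626,+0.97835); SVD([r₁ r₂ r₃]) → R = UVᵀ:
  R  [+0.95769 +0.20066 +0.20632]
  R  [-0.20840 +0.97791 +0.01626]
  R  [-0.19850 -0.05857 +0.97835]
t = (+0.22751, +0.27524, +1.24992) m
tr R = 2.913947; θ = arccos((tr R − 1)/2) = 0.294410 rad = 16.868°
axis k = ((R−Rᵀ)₃₂, (R−Rᵀ)₁₃, (R−Rᵀ)₂₁) / (2 sinθ) = (-0.128944, +0.697531, -0.704857)
rvec = θ·k = (-0.037962, +0.205360, -0.207517)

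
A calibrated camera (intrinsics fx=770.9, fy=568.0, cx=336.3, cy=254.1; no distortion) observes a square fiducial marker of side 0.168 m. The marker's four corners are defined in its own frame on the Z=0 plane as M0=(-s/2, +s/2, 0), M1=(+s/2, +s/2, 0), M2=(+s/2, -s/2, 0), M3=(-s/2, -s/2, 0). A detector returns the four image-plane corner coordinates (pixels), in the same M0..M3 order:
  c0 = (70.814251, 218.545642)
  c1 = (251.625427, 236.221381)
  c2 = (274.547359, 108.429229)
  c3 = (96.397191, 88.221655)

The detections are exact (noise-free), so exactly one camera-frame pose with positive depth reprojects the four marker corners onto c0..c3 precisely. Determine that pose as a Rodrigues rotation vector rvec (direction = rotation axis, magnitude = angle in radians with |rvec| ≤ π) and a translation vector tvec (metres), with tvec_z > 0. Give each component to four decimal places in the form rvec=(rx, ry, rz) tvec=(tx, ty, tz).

rvec=(-0.0457, -0.0958, 0.1278) tvec=(-0.1526, -0.1171, 0.7265)

Intrinsics K: fx=770.9, fy=568.0, cx=336.3, cy=254.1
Marker side s = 0.168 m; corners in marker frame (Z=0):
  M0 = (-0.0840, +0.0840, 0)
  M1 = (+0.0840, +0.0840, 0)
  M2 = (+0.0840, -0.0840, 0)
  M3 = (-0.0840, -0.0840, 0)
Detected image corners:
  c0 = (70.814251, 218.545642) px
  c1 = (251.625427, 236.221381) px
  c2 = (274.547359, 108.429229) px
  c3 = (96.397191, 88.221655) px
Planar DLT: solve 8×8 A·h = b for H (H[2,2]=1):
  H  [+1090.34009 -156.59354 +174.37732]
  H  [+133.50841 +756.54942 +162.57048]
  H  [+0.12720 -0.07106 +1.00000]
B = K⁻¹H; ‖b₁‖=1.376400, ‖b₂‖=1.376400; λ = 2/(‖b₁‖+‖b₂‖) = 0.726533, sign → tz>0 ⇒ λ=+0.726533
r₁ = λ·B[:,0] = (+0.98727,+0.12943,+0.09242); r₂ = λ·B[:,1] = (-0.12506,+0.99081,-0.05163)
r₃ = r₁×r₂ = (-0.09825,+0.03941,+0.99438); SVD([r₁ r₂ r₃]) → R = UVᵀ:
  R  [+0.98727 -0.12506 -0.09825]
  R  [+0.12943 +0.99081 +0.03941]
  R  [+0.09242 -0.05163 +0.99438]
t = (-0.15260, -0.11708, +0.72653) m
tr R = 2.972459; θ = arccos((tr R − 1)/2) = 0.166146 rad = 9.519°
axis k = ((R−Rᵀ)₃₂, (R−Rᵀ)₁₃, (R−Rᵀ)₂₁) / (2 sinθ) = (-0.275253, -0.576438, +0.769386)
rvec = θ·k = (-0.045732, -0.095773, +0.127831)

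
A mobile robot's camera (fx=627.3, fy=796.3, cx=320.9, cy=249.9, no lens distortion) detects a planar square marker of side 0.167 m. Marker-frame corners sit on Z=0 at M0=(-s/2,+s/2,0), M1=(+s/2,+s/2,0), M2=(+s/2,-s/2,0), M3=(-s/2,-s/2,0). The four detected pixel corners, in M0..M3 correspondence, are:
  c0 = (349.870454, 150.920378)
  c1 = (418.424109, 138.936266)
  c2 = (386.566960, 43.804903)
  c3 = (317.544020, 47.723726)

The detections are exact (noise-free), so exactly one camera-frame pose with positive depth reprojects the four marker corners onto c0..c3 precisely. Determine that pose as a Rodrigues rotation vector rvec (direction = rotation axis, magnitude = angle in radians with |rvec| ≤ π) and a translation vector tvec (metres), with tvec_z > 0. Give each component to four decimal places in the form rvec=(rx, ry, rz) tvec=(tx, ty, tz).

Intrinsics K: fx=627.3, fy=796.3, cx=320.9, cy=249.9
Marker side s = 0.167 m; corners in marker frame (Z=0):
  M0 = (-0.0835, +0.0835, 0)
  M1 = (+0.0835, +0.0835, 0)
  M2 = (+0.0835, -0.0835, 0)
  M3 = (-0.0835, -0.0835, 0)
Detected image corners:
  c0 = (349.870454, 150.920378) px
  c1 = (418.424109, 138.936266) px
  c2 = (386.566960, 43.804903) px
  c3 = (317.544020, 47.723726) px
Planar DLT: solve 8×8 A·h = b for H (H[2,2]=1):
  H  [+585.89858 +125.98547 +369.21802]
  H  [-2.18893 +575.71555 +94.44570]
  H  [+0.47262 -0.17964 +1.00000]
B = K⁻¹H; ‖b₁‖=0.851687, ‖b₂‖=0.851687; λ = 2/(‖b₁‖+‖b₂‖) = 1.174140, sign → tz>0 ⇒ λ=+1.174140
r₁ = λ·B[:,0] = (+0.81277,-0.17738,+0.55492); r₂ = λ·B[:,1] = (+0.34371,+0.91508,-0.21092)
r₃ = r₁×r₂ = (-0.47039,+0.36216,+0.80472); SVD([r₁ r₂ r₃]) → R = UVᵀ:
  R  [+0.81277 +0.34371 -0.47039]
  R  [-0.17738 +0.91508 +0.36216]
  R  [+0.55492 -0.21092 +0.80472]
t = (+0.09044, -0.22922, +1.17414) m
tr R = 2.532577; θ = arccos((tr R − 1)/2) = 0.697752 rad = 39.978°
axis k = ((R−Rᵀ)₃₂, (R−Rᵀ)₁₃, (R−Rᵀ)₂₁) / (2 sinθ) = (-0.445983, -0.797907, -0.405517)
rvec = θ·k = (-0.311185, -0.556741, -0.282950)

rvec=(-0.3112, -0.5567, -0.2830) tvec=(0.0904, -0.2292, 1.1741)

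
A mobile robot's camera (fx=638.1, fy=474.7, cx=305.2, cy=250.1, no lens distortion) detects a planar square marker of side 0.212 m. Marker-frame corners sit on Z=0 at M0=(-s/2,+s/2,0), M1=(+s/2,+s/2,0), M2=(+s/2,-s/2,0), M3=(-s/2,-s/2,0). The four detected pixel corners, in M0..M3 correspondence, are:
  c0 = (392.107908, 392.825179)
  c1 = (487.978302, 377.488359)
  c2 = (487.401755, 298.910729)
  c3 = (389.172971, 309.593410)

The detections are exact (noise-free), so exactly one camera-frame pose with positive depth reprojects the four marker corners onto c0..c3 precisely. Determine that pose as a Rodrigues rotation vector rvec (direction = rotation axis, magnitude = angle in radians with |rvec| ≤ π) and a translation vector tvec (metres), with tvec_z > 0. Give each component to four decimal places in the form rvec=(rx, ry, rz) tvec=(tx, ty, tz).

rvec=(0.1226, -0.3597, -0.0662) tvec=(0.2548, 0.2399, 1.2005)

Intrinsics K: fx=638.1, fy=474.7, cx=305.2, cy=250.1
Marker side s = 0.212 m; corners in marker frame (Z=0):
  M0 = (-0.1060, +0.1060, 0)
  M1 = (+0.1060, +0.1060, 0)
  M2 = (+0.1060, -0.1060, 0)
  M3 = (-0.1060, -0.1060, 0)
Detected image corners:
  c0 = (392.107908, 392.825179) px
  c1 = (487.978302, 377.488359) px
  c2 = (487.401755, 298.910729) px
  c3 = (389.172971, 309.593410) px
Planar DLT: solve 8×8 A·h = b for H (H[2,2]=1):
  H  [+584.60975 +56.15589 +440.66162]
  H  [+38.10546 +419.00023 +344.97429]
  H  [+0.28894 +0.10940 +1.00000]
B = K⁻¹H; ‖b₁‖=0.833011, ‖b₂‖=0.833011; λ = 2/(‖b₁‖+‖b₂‖) = 1.200464, sign → tz>0 ⇒ λ=+1.200464
r₁ = λ·B[:,0] = (+0.93393,-0.08638,+0.34686); r₂ = λ·B[:,1] = (+0.04283,+0.99041,+0.13133)
r₃ = r₁×r₂ = (-0.35488,-0.10780,+0.92868); SVD([r₁ r₂ r₃]) → R = UVᵀ:
  R  [+0.93393 +0.04283 -0.35488]
  R  [-0.08638 +0.99041 -0.10780]
  R  [+0.34686 +0.13133 +0.92868]
t = (+0.25485, +0.23993, +1.20046) m
tr R = 2.853017; θ = arccos((tr R − 1)/2) = 0.385771 rad = 22.103°
axis k = ((R−Rᵀ)₃₂, (R−Rᵀ)₁₃, (R−Rᵀ)₂₁) / (2 sinθ) = (+0.317756, -0.932496, -0.171705)
rvec = θ·k = (+0.122581, -0.359730, -0.066239)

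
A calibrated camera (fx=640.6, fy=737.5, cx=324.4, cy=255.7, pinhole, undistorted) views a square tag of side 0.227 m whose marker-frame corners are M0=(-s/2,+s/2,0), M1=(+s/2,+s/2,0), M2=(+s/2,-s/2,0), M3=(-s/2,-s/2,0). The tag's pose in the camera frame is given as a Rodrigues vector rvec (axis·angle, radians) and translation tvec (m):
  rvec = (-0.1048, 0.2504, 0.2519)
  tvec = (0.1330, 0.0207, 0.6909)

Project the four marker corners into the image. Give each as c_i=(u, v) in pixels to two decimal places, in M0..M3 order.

Intrinsics K: fx=640.6, fy=737.5, cx=324.4, cy=255.7
Marker side s = 0.227 m; corners in marker frame (Z=0):
  M0 = (-0.1135, +0.1135, 0)
  M1 = (+0.1135, +0.1135, 0)
  M2 = (+0.1135, -0.1135, 0)
  M3 = (-0.1135, -0.1135, 0)
rvec = (-0.1048, 0.2504, 0.2519), |rvec| = θ = 0.37032 rad = 21.218°
Rodrigues: sinθ=0.36191, 1−cosθ=0.06779; R = I + sinθ·[k]× + (1−cosθ)·[k]×²:
    [+0.93764 -0.25915 +0.23167]
    [+0.23321 +0.96321 +0.13360]
    [-0.25777 -0.07124 +0.96358]
t = (0.1330, 0.0207, 0.6909) m
M0: Pc = R·M0+t = (-0.00284, +0.10355, +0.71207); u = 640.6·(-0.00284)/0.71207 + 324.4 = 321.8485, v = 737.5·(+0.10355)/0.71207 + 255.7 = 362.9526
M1: Pc = R·M1+t = (+0.21001, +0.15649, +0.65356); u = 640.6·(+0.21001)/0.65356 + 324.4 = 530.2446, v = 737.5·(+0.15649)/0.65356 + 255.7 = 432.2930
M2: Pc = R·M2+t = (+0.26884, -0.06215, +0.66973); u = 640.6·(+0.26884)/0.66973 + 324.4 = 581.5432, v = 737.5·(-0.06215)/0.66973 + 255.7 = 187.2561
M3: Pc = R·M3+t = (+0.05599, -0.11509, +0.72824); u = 640.6·(+0.05599)/0.72824 + 324.4 = 373.6532, v = 737.5·(-0.11509)/0.72824 + 255.7 = 139.1438

c0=(321.85, 362.95) c1=(530.24, 432.29) c2=(581.54, 187.26) c3=(373.65, 139.14)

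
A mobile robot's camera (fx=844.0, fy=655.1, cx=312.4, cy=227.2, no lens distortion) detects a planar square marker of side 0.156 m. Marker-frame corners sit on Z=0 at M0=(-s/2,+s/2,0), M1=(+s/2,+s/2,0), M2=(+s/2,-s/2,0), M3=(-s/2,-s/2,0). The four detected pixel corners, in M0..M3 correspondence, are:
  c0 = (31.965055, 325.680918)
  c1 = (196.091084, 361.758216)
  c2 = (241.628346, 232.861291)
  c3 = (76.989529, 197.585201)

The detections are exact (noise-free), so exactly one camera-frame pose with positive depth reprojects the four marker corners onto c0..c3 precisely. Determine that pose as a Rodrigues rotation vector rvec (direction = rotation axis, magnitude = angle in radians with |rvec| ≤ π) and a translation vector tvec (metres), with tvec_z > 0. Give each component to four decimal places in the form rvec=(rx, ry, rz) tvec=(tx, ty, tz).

rvec=(0.0020, 0.0331, 0.2682) tvec=(-0.1599, 0.0611, 0.7665)

Intrinsics K: fx=844.0, fy=655.1, cx=312.4, cy=227.2
Marker side s = 0.156 m; corners in marker frame (Z=0):
  M0 = (-0.0780, +0.0780, 0)
  M1 = (+0.0780, +0.0780, 0)
  M2 = (+0.0780, -0.0780, 0)
  M3 = (-0.0780, -0.0780, 0)
Detected image corners:
  c0 = (31.965055, 325.680918) px
  c1 = (196.091084, 361.758216) px
  c2 = (241.628346, 232.861291) px
  c3 = (76.989529, 197.585201) px
Planar DLT: solve 8×8 A·h = b for H (H[2,2]=1):
  H  [+1047.95305 -289.11562 +136.38266]
  H  [+216.88029 +826.01897 +279.45440]
  H  [-0.04229 +0.00835 +1.00000]
B = K⁻¹H; ‖b₁‖=1.304656, ‖b₂‖=1.304656; λ = 2/(‖b₁‖+‖b₂‖) = 0.766485, sign → tz>0 ⇒ λ=+0.766485
r₁ = λ·B[:,0] = (+0.96370,+0.26500,-0.03241); r₂ = λ·B[:,1] = (-0.26493,+0.96425,+0.00640)
r₃ = r₁×r₂ = (+0.03295,+0.00242,+0.99945); SVD([r₁ r₂ r₃]) → R = UVᵀ:
  R  [+0.96370 -0.26493 +0.03295]
  R  [+0.26500 +0.96425 +0.00242]
  R  [-0.03241 +0.00640 +0.99945]
t = (-0.15985, +0.06114, +0.76649) m
tr R = 2.927404; θ = arccos((tr R − 1)/2) = 0.270257 rad = 15.485°
axis k = ((R−Rᵀ)₃₂, (R−Rᵀ)₁₃, (R−Rᵀ)₂₁) / (2 sinθ) = (+0.007450, +0.122411, +0.992452)
rvec = θ·k = (+0.002013, +0.033082, +0.268217)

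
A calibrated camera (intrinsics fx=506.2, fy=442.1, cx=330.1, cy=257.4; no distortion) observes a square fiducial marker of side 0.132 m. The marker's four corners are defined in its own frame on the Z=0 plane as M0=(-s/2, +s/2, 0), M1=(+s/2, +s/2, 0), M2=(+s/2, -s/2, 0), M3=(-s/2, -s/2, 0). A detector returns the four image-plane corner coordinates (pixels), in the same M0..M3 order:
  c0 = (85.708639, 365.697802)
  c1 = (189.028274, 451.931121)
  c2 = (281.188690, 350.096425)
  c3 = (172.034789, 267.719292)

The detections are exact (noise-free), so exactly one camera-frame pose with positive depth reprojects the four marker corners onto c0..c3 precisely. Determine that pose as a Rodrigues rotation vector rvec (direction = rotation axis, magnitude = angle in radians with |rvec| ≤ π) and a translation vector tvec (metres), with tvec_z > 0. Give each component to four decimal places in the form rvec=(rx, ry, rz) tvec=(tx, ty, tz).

rvec=(-0.0138, 0.1802, 0.6685) tvec=(-0.1339, 0.1032, 0.4528)

Intrinsics K: fx=506.2, fy=442.1, cx=330.1, cy=257.4
Marker side s = 0.132 m; corners in marker frame (Z=0):
  M0 = (-0.0660, +0.0660, 0)
  M1 = (+0.0660, +0.0660, 0)
  M2 = (+0.0660, -0.0660, 0)
  M3 = (-0.0660, -0.0660, 0)
Detected image corners:
  c0 = (85.708639, 365.697802) px
  c1 = (189.028274, 451.931121) px
  c2 = (281.188690, 350.096425) px
  c3 = (172.034789, 267.719292) px
Planar DLT: solve 8×8 A·h = b for H (H[2,2]=1):
  H  [+736.14910 -657.38825 +180.37629]
  H  [+503.64080 +792.29071 +358.14232]
  H  [-0.37656 +0.09972 +1.00000]
B = K⁻¹H; ‖b₁‖=2.208291, ‖b₂‖=2.208291; λ = 2/(‖b₁‖+‖b₂‖) = 0.452839, sign → tz>0 ⇒ λ=+0.452839
r₁ = λ·B[:,0] = (+0.76975,+0.61515,-0.17052); r₂ = λ·B[:,1] = (-0.61754,+0.78524,+0.04516)
r₃ = r₁×r₂ = (+0.16168,+0.07054,+0.98432); SVD([r₁ r₂ r₃]) → R = UVᵀ:
  R  [+0.76975 -0.61754 +0.16168]
  R  [+0.61515 +0.78524 +0.07054]
  R  [-0.17052 +0.04516 +0.98432]
t = (-0.13394, +0.10319, +0.45284) m
tr R = 2.539309; θ = arccos((tr R − 1)/2) = 0.692496 rad = 39.677°
axis k = ((R−Rᵀ)₃₂, (R−Rᵀ)₁₃, (R−Rᵀ)₂₁) / (2 sinθ) = (-0.019880, +0.260155, +0.965362)
rvec = θ·k = (-0.013767, +0.180156, +0.668510)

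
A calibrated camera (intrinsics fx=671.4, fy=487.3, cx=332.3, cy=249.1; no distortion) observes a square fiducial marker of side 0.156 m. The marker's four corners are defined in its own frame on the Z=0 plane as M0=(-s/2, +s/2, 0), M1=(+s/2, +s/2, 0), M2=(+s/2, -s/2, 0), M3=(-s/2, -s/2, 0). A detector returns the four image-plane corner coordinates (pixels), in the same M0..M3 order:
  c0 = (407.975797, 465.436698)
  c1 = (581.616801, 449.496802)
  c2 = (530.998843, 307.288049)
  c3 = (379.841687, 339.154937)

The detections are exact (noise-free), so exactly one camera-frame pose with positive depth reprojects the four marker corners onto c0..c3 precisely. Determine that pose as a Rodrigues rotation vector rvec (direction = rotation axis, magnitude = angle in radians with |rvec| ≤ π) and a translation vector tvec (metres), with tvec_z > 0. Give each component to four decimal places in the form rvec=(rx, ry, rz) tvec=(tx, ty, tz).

rvec=(-0.3495, 0.6111, -0.2563) tvec=(0.1181, 0.1655, 0.5823)

Intrinsics K: fx=671.4, fy=487.3, cx=332.3, cy=249.1
Marker side s = 0.156 m; corners in marker frame (Z=0):
  M0 = (-0.0780, +0.0780, 0)
  M1 = (+0.0780, +0.0780, 0)
  M2 = (+0.0780, -0.0780, 0)
  M3 = (-0.0780, -0.0780, 0)
Detected image corners:
  c0 = (407.975797, 465.436698) px
  c1 = (581.616801, 449.496802) px
  c2 = (530.998843, 307.288049) px
  c3 = (379.841687, 339.154937) px
Planar DLT: solve 8×8 A·h = b for H (H[2,2]=1):
  H  [+618.88489 -72.75763 +468.49637]
  H  [-499.61965 +593.95207 +387.63626]
  H  [-0.88053 -0.67399 +1.00000]
B = K⁻¹H; ‖b₁‖=1.717322, ‖b₂‖=1.717322; λ = 2/(‖b₁‖+‖b₂‖) = 0.582302, sign → tz>0 ⇒ λ=+0.582302
r₁ = λ·B[:,0] = (+0.79053,-0.33492,-0.51273); r₂ = λ·B[:,1] = (+0.13114,+0.91037,-0.39247)
r₃ = r₁×r₂ = (+0.59822,+0.24301,+0.76359); SVD([r₁ r₂ r₃]) → R = UVᵀ:
  R  [+0.79053 +0.13114 +0.59822]
  R  [-0.33492 +0.91037 +0.24301]
  R  [-0.51273 -0.39247 +0.76359]
t = (+0.11812, +0.16554, +0.58230) m
tr R = 2.464488; θ = arccos((tr R − 1)/2) = 0.749185 rad = 42.925°
axis k = ((R−Rᵀ)₃₂, (R−Rᵀ)₁₃, (R−Rᵀ)₂₁) / (2 sinθ) = (-0.466549, +0.815629, -0.342171)
rvec = θ·k = (-0.349532, +0.611057, -0.256349)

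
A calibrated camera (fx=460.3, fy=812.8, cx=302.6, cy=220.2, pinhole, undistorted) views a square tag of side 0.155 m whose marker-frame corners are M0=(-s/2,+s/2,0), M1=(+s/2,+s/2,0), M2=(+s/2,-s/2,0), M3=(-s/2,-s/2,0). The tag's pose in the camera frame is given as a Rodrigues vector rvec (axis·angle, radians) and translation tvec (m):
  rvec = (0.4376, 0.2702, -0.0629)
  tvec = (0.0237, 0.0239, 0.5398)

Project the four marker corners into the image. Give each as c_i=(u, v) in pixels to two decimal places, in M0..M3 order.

Intrinsics K: fx=460.3, fy=812.8, cx=302.6, cy=220.2
Marker side s = 0.155 m; corners in marker frame (Z=0):
  M0 = (-0.0775, +0.0775, 0)
  M1 = (+0.0775, +0.0775, 0)
  M2 = (+0.0775, -0.0775, 0)
  M3 = (-0.0775, -0.0775, 0)
rvec = (0.4376, 0.2702, -0.0629), |rvec| = θ = 0.51813 rad = 29.687°
Rodrigues: sinθ=0.49526, 1−cosθ=0.13125; R = I + sinθ·[k]× + (1−cosθ)·[k]×²:
    [+0.96237 +0.11793 +0.24481]
    [-0.00231 +0.90444 -0.42659]
    [-0.27173 +0.40997 +0.87068]
t = (0.0237, 0.0239, 0.5398) m
M0: Pc = R·M0+t = (-0.04174, +0.09417, +0.59263); u = 460.3·(-0.04174)/0.59263 + 302.6 = 270.1772, v = 812.8·(+0.09417)/0.59263 + 220.2 = 349.3599
M1: Pc = R·M1+t = (+0.10742, +0.09381, +0.55051); u = 460.3·(+0.10742)/0.55051 + 302.6 = 392.4198, v = 812.8·(+0.09381)/0.55051 + 220.2 = 358.7119
M2: Pc = R·M2+t = (+0.08914, -0.04637, +0.48697); u = 460.3·(+0.08914)/0.48697 + 302.6 = 386.8622, v = 812.8·(-0.04637)/0.48697 + 220.2 = 142.7977
M3: Pc = R·M3+t = (-0.06002, -0.04601, +0.52909); u = 460.3·(-0.06002)/0.52909 + 302.6 = 250.3801, v = 812.8·(-0.04601)/0.52909 + 220.2 = 149.5104

c0=(270.18, 349.36) c1=(392.42, 358.71) c2=(386.86, 142.80) c3=(250.38, 149.51)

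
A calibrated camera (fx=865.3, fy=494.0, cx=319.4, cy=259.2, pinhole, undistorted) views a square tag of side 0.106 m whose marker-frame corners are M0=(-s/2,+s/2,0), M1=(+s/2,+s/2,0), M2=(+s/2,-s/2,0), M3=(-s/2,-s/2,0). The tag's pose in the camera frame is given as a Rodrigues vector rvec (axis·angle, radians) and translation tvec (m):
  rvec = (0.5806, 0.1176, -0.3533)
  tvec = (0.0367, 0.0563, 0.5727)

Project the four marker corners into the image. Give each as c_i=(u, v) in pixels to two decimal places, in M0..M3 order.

Intrinsics K: fx=865.3, fy=494.0, cx=319.4, cy=259.2
Marker side s = 0.106 m; corners in marker frame (Z=0):
  M0 = (-0.0530, +0.0530, 0)
  M1 = (+0.0530, +0.0530, 0)
  M2 = (+0.0530, -0.0530, 0)
  M3 = (-0.0530, -0.0530, 0)
rvec = (0.5806, 0.1176, -0.3533), |rvec| = θ = 0.68974 rad = 39.519°
Rodrigues: sinθ=0.63634, 1−cosθ=0.22859; R = I + sinθ·[k]× + (1−cosθ)·[k]×²:
    [+0.93338 +0.35875 +0.00993]
    [-0.29314 +0.77805 -0.55561]
    [-0.20706 +0.51568 +0.83138]
t = (0.0367, 0.0563, 0.5727) m
M0: Pc = R·M0+t = (+0.00624, +0.11307, +0.61101); u = 865.3·(+0.00624)/0.61101 + 319.4 = 328.2437, v = 494.0·(+0.11307)/0.61101 + 259.2 = 350.6201
M1: Pc = R·M1+t = (+0.10518, +0.08200, +0.58906); u = 865.3·(+0.10518)/0.58906 + 319.4 = 473.9094, v = 494.0·(+0.08200)/0.58906 + 259.2 = 327.9680
M2: Pc = R·M2+t = (+0.06716, -0.00047, +0.53439); u = 865.3·(+0.06716)/0.53439 + 319.4 = 428.1388, v = 494.0·(-0.00047)/0.53439 + 259.2 = 258.7626
M3: Pc = R·M3+t = (-0.03178, +0.03060, +0.55634); u = 865.3·(-0.03178)/0.55634 + 319.4 = 269.9667, v = 494.0·(+0.03060)/0.55634 + 259.2 = 286.3705

c0=(328.24, 350.62) c1=(473.91, 327.97) c2=(428.14, 258.76) c3=(269.97, 286.37)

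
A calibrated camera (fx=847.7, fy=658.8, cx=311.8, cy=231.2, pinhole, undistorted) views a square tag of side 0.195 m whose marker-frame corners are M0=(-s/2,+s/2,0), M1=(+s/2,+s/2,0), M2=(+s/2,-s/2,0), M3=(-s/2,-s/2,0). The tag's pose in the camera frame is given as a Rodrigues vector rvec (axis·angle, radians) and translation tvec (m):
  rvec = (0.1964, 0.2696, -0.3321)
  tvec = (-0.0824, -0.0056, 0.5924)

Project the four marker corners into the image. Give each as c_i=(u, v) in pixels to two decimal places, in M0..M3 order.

c0=(128.36, 348.89) c1=(370.56, 295.14) c2=(269.57, 81.85) c3=(25.53, 158.10)

Intrinsics K: fx=847.7, fy=658.8, cx=311.8, cy=231.2
Marker side s = 0.195 m; corners in marker frame (Z=0):
  M0 = (-0.0975, +0.0975, 0)
  M1 = (+0.0975, +0.0975, 0)
  M2 = (+0.0975, -0.0975, 0)
  M3 = (-0.0975, -0.0975, 0)
rvec = (0.1964, 0.2696, -0.3321), |rvec| = θ = 0.47069 rad = 26.968°
Rodrigues: sinθ=0.45350, 1−cosθ=0.10874; R = I + sinθ·[k]× + (1−cosθ)·[k]×²:
    [+0.91019 +0.34596 +0.22774]
    [-0.29398 +0.92693 -0.23317]
    [-0.29177 +0.14528 +0.94539]
t = (-0.0824, -0.0056, 0.5924) m
M0: Pc = R·M0+t = (-0.13741, +0.11344, +0.63501); u = 847.7·(-0.13741)/0.63501 + 311.8 = 128.3638, v = 658.8·(+0.11344)/0.63501 + 231.2 = 348.8887
M1: Pc = R·M1+t = (+0.04007, +0.05611, +0.57812); u = 847.7·(+0.04007)/0.57812 + 311.8 = 370.5621, v = 658.8·(+0.05611)/0.57812 + 231.2 = 295.1437
M2: Pc = R·M2+t = (-0.02739, -0.12464, +0.54979); u = 847.7·(-0.02739)/0.54979 + 311.8 = 269.5716, v = 658.8·(-0.12464)/0.54979 + 231.2 = 81.8472
M3: Pc = R·M3+t = (-0.20487, -0.06731, +0.60668); u = 847.7·(-0.20487)/0.60668 + 311.8 = 25.5344, v = 658.8·(-0.06731)/0.60668 + 231.2 = 158.1049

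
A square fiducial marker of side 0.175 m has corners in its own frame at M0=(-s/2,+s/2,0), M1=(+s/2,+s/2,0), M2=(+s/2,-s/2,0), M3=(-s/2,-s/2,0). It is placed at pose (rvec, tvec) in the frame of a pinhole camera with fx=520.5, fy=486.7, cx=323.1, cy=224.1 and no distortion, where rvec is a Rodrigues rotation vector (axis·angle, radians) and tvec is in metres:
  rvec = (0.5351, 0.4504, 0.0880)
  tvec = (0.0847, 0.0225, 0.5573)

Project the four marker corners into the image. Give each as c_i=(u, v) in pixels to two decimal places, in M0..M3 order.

c0=(330.52, 285.65) c1=(475.65, 322.55) c2=(497.55, 188.02) c3=(325.96, 161.93)

Intrinsics K: fx=520.5, fy=486.7, cx=323.1, cy=224.1
Marker side s = 0.175 m; corners in marker frame (Z=0):
  M0 = (-0.0875, +0.0875, 0)
  M1 = (+0.0875, +0.0875, 0)
  M2 = (+0.0875, -0.0875, 0)
  M3 = (-0.0875, -0.0875, 0)
rvec = (0.5351, 0.4504, 0.0880), |rvec| = θ = 0.70494 rad = 40.390°
Rodrigues: sinθ=0.64799, 1−cosθ=0.23835; R = I + sinθ·[k]× + (1−cosθ)·[k]×²:
    [+0.89899 +0.03471 +0.43660]
    [+0.19649 +0.85895 -0.47286]
    [-0.39143 +0.51088 +0.76537]
t = (0.0847, 0.0225, 0.5573) m
M0: Pc = R·M0+t = (+0.00908, +0.08047, +0.63625); u = 520.5·(+0.00908)/0.63625 + 323.1 = 330.5243, v = 486.7·(+0.08047)/0.63625 + 224.1 = 285.6521
M1: Pc = R·M1+t = (+0.16640, +0.11485, +0.56775); u = 520.5·(+0.16640)/0.56775 + 323.1 = 475.6493, v = 486.7·(+0.11485)/0.56775 + 224.1 = 322.5547
M2: Pc = R·M2+t = (+0.16032, -0.03547, +0.47835); u = 520.5·(+0.16032)/0.47835 + 323.1 = 497.5524, v = 486.7·(-0.03547)/0.47835 + 224.1 = 188.0151
M3: Pc = R·M3+t = (+0.00300, -0.06985, +0.54685); u = 520.5·(+0.00300)/0.54685 + 323.1 = 325.9573, v = 486.7·(-0.06985)/0.54685 + 224.1 = 161.9321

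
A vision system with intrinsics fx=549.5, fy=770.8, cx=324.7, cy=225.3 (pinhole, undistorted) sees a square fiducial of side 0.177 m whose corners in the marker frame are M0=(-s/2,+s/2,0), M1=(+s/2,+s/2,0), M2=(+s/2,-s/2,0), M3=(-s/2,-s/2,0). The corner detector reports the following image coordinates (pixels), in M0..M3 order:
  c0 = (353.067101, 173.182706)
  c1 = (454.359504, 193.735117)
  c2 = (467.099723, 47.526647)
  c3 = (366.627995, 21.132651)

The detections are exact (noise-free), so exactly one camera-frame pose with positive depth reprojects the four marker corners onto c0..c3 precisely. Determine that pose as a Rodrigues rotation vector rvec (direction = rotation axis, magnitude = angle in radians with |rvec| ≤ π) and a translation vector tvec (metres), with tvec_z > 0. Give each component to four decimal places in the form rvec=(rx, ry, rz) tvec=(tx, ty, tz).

Intrinsics K: fx=549.5, fy=770.8, cx=324.7, cy=225.3
Marker side s = 0.177 m; corners in marker frame (Z=0):
  M0 = (-0.0885, +0.0885, 0)
  M1 = (+0.0885, +0.0885, 0)
  M2 = (+0.0885, -0.0885, 0)
  M3 = (-0.0885, -0.0885, 0)
Detected image corners:
  c0 = (353.067101, 173.182706) px
  c1 = (454.359504, 193.735117) px
  c2 = (467.099723, 47.526647) px
  c3 = (366.627995, 21.132651) px
Planar DLT: solve 8×8 A·h = b for H (H[2,2]=1):
  H  [+661.83421 -81.13061 +411.29804]
  H  [+157.02789 +840.38524 +109.01624]
  H  [+0.22395 -0.01677 +1.00000]
B = K⁻¹H; ‖b₁‖=1.103932, ‖b₂‖=1.103932; λ = 2/(‖b₁‖+‖b₂‖) = 0.905853, sign → tz>0 ⇒ λ=+0.905853
r₁ = λ·B[:,0] = (+0.97116,+0.12525,+0.20286); r₂ = λ·B[:,1] = (-0.12477,+0.99207,-0.01519)
r₃ = r₁×r₂ = (-0.20316,-0.01056,+0.97909); SVD([r₁ r₂ r₃]) → R = UVᵀ:
  R  [+0.97116 -0.12477 -0.20316]
  R  [+0.12525 +0.99207 -0.01056]
  R  [+0.20286 -0.01519 +0.97909]
t = (+0.14276, -0.13666, +0.90585) m
tr R = 2.942324; θ = arccos((tr R − 1)/2) = 0.240740 rad = 13.793°
axis k = ((R−Rᵀ)₃₂, (R−Rᵀ)₁₃, (R−Rᵀ)₂₁) / (2 sinθ) = (-0.009708, -0.851471, +0.524312)
rvec = θ·k = (-0.002337, -0.204983, +0.126223)

rvec=(-0.0023, -0.2050, 0.1262) tvec=(0.1428, -0.1367, 0.9059)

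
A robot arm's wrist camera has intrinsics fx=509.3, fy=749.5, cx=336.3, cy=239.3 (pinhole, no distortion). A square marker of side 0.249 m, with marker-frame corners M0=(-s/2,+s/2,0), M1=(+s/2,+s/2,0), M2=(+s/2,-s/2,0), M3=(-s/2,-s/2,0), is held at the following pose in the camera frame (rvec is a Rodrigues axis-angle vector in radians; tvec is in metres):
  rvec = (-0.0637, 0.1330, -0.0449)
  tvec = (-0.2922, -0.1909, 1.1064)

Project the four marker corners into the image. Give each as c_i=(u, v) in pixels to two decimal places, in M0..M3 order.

Intrinsics K: fx=509.3, fy=749.5, cx=336.3, cy=239.3
Marker side s = 0.249 m; corners in marker frame (Z=0):
  M0 = (-0.1245, +0.1245, 0)
  M1 = (+0.1245, +0.1245, 0)
  M2 = (+0.1245, -0.1245, 0)
  M3 = (-0.1245, -0.1245, 0)
rvec = (-0.0637, 0.1330, -0.0449), |rvec| = θ = 0.15415 rad = 8.832°
Rodrigues: sinθ=0.15354, 1−cosθ=0.01186; R = I + sinθ·[k]× + (1−cosθ)·[k]×²:
    [+0.99017 +0.04049 +0.13390]
    [-0.04895 +0.99697 +0.06047]
    [-0.13105 -0.06643 +0.98915]
t = (-0.2922, -0.1909, 1.1064) m
M0: Pc = R·M0+t = (-0.41043, -0.06068, +1.11445); u = 509.3·(-0.41043)/1.11445 + 336.3 = 148.7321, v = 749.5·(-0.06068)/1.11445 + 239.3 = 198.4887
M1: Pc = R·M1+t = (-0.16388, -0.07287, +1.08181); u = 509.3·(-0.16388)/1.08181 + 336.3 = 259.1468, v = 749.5·(-0.07287)/1.08181 + 239.3 = 188.8133
M2: Pc = R·M2+t = (-0.17397, -0.32112, +1.09835); u = 509.3·(-0.17397)/1.09835 + 336.3 = 255.6332, v = 749.5·(-0.32112)/1.09835 + 239.3 = 20.1749
M3: Pc = R·M3+t = (-0.42052, -0.30893, +1.13099); u = 509.3·(-0.42052)/1.13099 + 336.3 = 146.9346, v = 749.5·(-0.30893)/1.13099 + 239.3 = 34.5743

c0=(148.73, 198.49) c1=(259.15, 188.81) c2=(255.63, 20.17) c3=(146.93, 34.57)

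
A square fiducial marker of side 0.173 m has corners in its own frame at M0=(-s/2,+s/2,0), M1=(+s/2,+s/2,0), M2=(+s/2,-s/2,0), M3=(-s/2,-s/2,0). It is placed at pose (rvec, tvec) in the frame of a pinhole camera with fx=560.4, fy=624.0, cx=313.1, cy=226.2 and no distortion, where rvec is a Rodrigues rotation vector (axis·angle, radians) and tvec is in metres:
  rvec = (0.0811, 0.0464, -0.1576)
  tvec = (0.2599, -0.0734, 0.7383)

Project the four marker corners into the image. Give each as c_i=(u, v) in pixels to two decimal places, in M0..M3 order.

Intrinsics K: fx=560.4, fy=624.0, cx=313.1, cy=226.2
Marker side s = 0.173 m; corners in marker frame (Z=0):
  M0 = (-0.0865, +0.0865, 0)
  M1 = (+0.0865, +0.0865, 0)
  M2 = (+0.0865, -0.0865, 0)
  M3 = (-0.0865, -0.0865, 0)
rvec = (0.0811, 0.0464, -0.1576), |rvec| = θ = 0.18322 rad = 10.497°
Rodrigues: sinθ=0.18219, 1−cosθ=0.01674; R = I + sinθ·[k]× + (1−cosθ)·[k]×²:
    [+0.98654 +0.15860 +0.03977]
    [-0.15484 +0.98434 -0.08429]
    [-0.05251 +0.07700 +0.99565]
t = (0.2599, -0.0734, 0.7383) m
M0: Pc = R·M0+t = (+0.18828, +0.02514, +0.74950); u = 560.4·(+0.18828)/0.74950 + 313.1 = 453.8781, v = 624.0·(+0.02514)/0.74950 + 226.2 = 247.1296
M1: Pc = R·M1+t = (+0.35895, -0.00165, +0.74042); u = 560.4·(+0.35895)/0.74042 + 313.1 = 584.7817, v = 624.0·(-0.00165)/0.74042 + 226.2 = 224.8104
M2: Pc = R·M2+t = (+0.33152, -0.17194, +0.72710); u = 560.4·(+0.33152)/0.72710 + 313.1 = 568.6124, v = 624.0·(-0.17194)/0.72710 + 226.2 = 78.6406
M3: Pc = R·M3+t = (+0.16085, -0.14515, +0.73618); u = 560.4·(+0.16085)/0.73618 + 313.1 = 435.5396, v = 624.0·(-0.14515)/0.73618 + 226.2 = 103.1675

c0=(453.88, 247.13) c1=(584.78, 224.81) c2=(568.61, 78.64) c3=(435.54, 103.17)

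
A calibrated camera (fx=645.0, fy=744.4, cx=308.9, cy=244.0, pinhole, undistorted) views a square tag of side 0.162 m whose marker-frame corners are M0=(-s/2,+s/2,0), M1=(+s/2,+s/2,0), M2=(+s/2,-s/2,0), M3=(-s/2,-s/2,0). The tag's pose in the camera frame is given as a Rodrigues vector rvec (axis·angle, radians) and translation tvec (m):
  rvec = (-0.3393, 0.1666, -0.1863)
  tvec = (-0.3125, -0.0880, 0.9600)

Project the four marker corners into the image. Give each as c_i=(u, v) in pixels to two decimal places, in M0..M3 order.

Intrinsics K: fx=645.0, fy=744.4, cx=308.9, cy=244.0
Marker side s = 0.162 m; corners in marker frame (Z=0):
  M0 = (-0.0810, +0.0810, 0)
  M1 = (+0.0810, +0.0810, 0)
  M2 = (+0.0810, -0.0810, 0)
  M3 = (-0.0810, -0.0810, 0)
rvec = (-0.3393, 0.1666, -0.1863), |rvec| = θ = 0.42141 rad = 24.145°
Rodrigues: sinθ=0.40905, 1−cosθ=0.08749; R = I + sinθ·[k]× + (1−cosθ)·[k]×²:
    [+0.96923 +0.15299 +0.19285]
    [-0.20868 +0.92619 +0.31406]
    [-0.13057 -0.34464 +0.92961]
t = (-0.3125, -0.0880, 0.9600) m
M0: Pc = R·M0+t = (-0.37862, +0.00392, +0.94266); u = 645.0·(-0.37862)/0.94266 + 308.9 = 49.8386, v = 744.4·(+0.00392)/0.94266 + 244.0 = 247.0990
M1: Pc = R·M1+t = (-0.22160, -0.02988, +0.92151); u = 645.0·(-0.22160)/0.92151 + 308.9 = 153.7930, v = 744.4·(-0.02988)/0.92151 + 244.0 = 219.8610
M2: Pc = R·M2+t = (-0.24638, -0.17992, +0.97734); u = 645.0·(-0.24638)/0.97734 + 308.9 = 146.2973, v = 744.4·(-0.17992)/0.97734 + 244.0 = 106.9589
M3: Pc = R·M3+t = (-0.40340, -0.14612, +0.99849); u = 645.0·(-0.40340)/0.99849 + 308.9 = 48.3144, v = 744.4·(-0.14612)/0.99849 + 244.0 = 135.0656

c0=(49.84, 247.10) c1=(153.79, 219.86) c2=(146.30, 106.96) c3=(48.31, 135.07)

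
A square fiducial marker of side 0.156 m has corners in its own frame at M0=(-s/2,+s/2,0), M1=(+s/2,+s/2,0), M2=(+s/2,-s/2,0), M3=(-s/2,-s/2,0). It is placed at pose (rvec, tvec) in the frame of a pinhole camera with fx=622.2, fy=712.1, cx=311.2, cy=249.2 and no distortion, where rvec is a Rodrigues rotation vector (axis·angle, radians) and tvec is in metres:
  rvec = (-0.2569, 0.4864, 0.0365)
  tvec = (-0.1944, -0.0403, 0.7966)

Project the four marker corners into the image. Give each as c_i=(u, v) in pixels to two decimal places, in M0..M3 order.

c0=(104.36, 281.71) c1=(199.73, 280.97) c2=(216.91, 141.47) c3=(124.18, 154.10)

Intrinsics K: fx=622.2, fy=712.1, cx=311.2, cy=249.2
Marker side s = 0.156 m; corners in marker frame (Z=0):
  M0 = (-0.0780, +0.0780, 0)
  M1 = (+0.0780, +0.0780, 0)
  M2 = (+0.0780, -0.0780, 0)
  M3 = (-0.0780, -0.0780, 0)
rvec = (-0.2569, 0.4864, 0.0365), |rvec| = θ = 0.55128 rad = 31.586°
Rodrigues: sinθ=0.52378, 1−cosθ=0.14815; R = I + sinθ·[k]× + (1−cosθ)·[k]×²:
    [+0.88402 -0.09559 +0.45756]
    [-0.02623 +0.96718 +0.25274]
    [-0.46671 -0.23543 +0.85250]
t = (-0.1944, -0.0403, 0.7966) m
M0: Pc = R·M0+t = (-0.27081, +0.03719, +0.81464); u = 622.2·(-0.27081)/0.81464 + 311.2 = 104.3626, v = 712.1·(+0.03719)/0.81464 + 249.2 = 281.7055
M1: Pc = R·M1+t = (-0.13290, +0.03309, +0.74183); u = 622.2·(-0.13290)/0.74183 + 311.2 = 199.7306, v = 712.1·(+0.03309)/0.74183 + 249.2 = 280.9674
M2: Pc = R·M2+t = (-0.11799, -0.11779, +0.77856); u = 622.2·(-0.11799)/0.77856 + 311.2 = 216.9062, v = 712.1·(-0.11779)/0.77856 + 249.2 = 141.4685
M3: Pc = R·M3+t = (-0.25590, -0.11369, +0.85137); u = 622.2·(-0.25590)/0.85137 + 311.2 = 124.1835, v = 712.1·(-0.11369)/0.85137 + 249.2 = 154.1042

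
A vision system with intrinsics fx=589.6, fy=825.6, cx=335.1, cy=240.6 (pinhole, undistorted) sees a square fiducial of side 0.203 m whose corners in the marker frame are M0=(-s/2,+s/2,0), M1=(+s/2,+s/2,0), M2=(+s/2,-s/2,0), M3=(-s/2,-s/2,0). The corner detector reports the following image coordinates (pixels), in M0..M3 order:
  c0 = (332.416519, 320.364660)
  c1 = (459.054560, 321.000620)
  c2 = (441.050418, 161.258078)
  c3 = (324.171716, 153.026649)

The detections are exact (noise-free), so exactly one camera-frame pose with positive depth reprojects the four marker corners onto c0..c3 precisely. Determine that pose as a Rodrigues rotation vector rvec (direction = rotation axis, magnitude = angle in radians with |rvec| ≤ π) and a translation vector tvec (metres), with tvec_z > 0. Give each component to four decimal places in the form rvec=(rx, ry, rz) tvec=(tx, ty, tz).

rvec=(-0.4126, -0.2295, -0.0220) tvec=(0.0880, -0.0058, 0.9387)

Intrinsics K: fx=589.6, fy=825.6, cx=335.1, cy=240.6
Marker side s = 0.203 m; corners in marker frame (Z=0):
  M0 = (-0.1015, +0.1015, 0)
  M1 = (+0.1015, +0.1015, 0)
  M2 = (+0.1015, -0.1015, 0)
  M3 = (-0.1015, -0.1015, 0)
Detected image corners:
  c0 = (332.416519, 320.364660) px
  c1 = (459.054560, 321.000620) px
  c2 = (441.050418, 161.258078) px
  c3 = (324.171716, 153.026649) px
Planar DLT: solve 8×8 A·h = b for H (H[2,2]=1):
  H  [+692.24579 -98.50016 +390.37729]
  H  [+80.02530 +704.64221 +235.47459]
  H  [+0.24019 -0.42073 +1.00000]
B = K⁻¹H; ‖b₁‖=1.065359, ‖b₂‖=1.065359; λ = 2/(‖b₁‖+‖b₂‖) = 0.938651, sign → tz>0 ⇒ λ=+0.938651
r₁ = λ·B[:,0] = (+0.97392,+0.02528,+0.22546); r₂ = λ·B[:,1] = (+0.06764,+0.91622,-0.39492)
r₃ = r₁×r₂ = (-0.21655,+0.39988,+0.89062); SVD([r₁ r₂ r₃]) → R = UVᵀ:
  R  [+0.97392 +0.06764 -0.21655]
  R  [+0.02528 +0.91622 +0.39988]
  R  [+0.22546 -0.39492 +0.89062]
t = (+0.08800, -0.00583, +0.93865) m
tr R = 2.780765; θ = arccos((tr R − 1)/2) = 0.472611 rad = 27.079°
axis k = ((R−Rᵀ)₃₂, (R−Rᵀ)₁₃, (R−Rᵀ)₂₁) / (2 sinθ) = (-0.872997, -0.485501, -0.046530)
rvec = θ·k = (-0.412588, -0.229453, -0.021991)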